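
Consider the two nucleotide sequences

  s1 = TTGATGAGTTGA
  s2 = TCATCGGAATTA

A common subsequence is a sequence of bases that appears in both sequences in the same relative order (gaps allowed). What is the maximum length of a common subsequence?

8

Pick T (s1 #1, s2 #1); then T (s1 #2, s2 #4); then G (s1 #3, s2 #7); then A (s1 #4, s2 #8); then A (s1 #7, s2 #9); then T (s1 #9, s2 #10); then T (s1 #10, s2 #11); then A (s1 #12, s2 #12); all 8 bases appear in both, in order. Since dp[12][12] = 8, nothing longer is possible.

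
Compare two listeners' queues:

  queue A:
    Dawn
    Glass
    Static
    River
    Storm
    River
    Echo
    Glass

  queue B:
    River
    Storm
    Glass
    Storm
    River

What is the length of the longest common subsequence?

3

Taking Glass at queue A[2]=queue B[3], Storm at queue A[5]=queue B[4], River at queue A[6]=queue B[5] gives a common subsequence of length 3. The LCS DP gives dp[8][5] = 3, so this is optimal.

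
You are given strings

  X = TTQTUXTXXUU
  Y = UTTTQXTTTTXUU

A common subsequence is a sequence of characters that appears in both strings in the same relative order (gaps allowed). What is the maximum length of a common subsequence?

Let dp[i][j] be the LCS length of the first i characters of X and the first j characters of Y. dp[i][j] = dp[i-1][j-1]+1 when the i-th and j-th characters match, else max(dp[i-1][j], dp[i][j-1]).
    ·  U  T  T  T  Q  X  T  T  T  T  X  U  U
 ·  0  0  0  0  0  0  0  0  0  0  0  0  0  0
 T  0  0  1  1  1  1  1  1  1  1  1  1  1  1
 T  0  0  1  2  2  2  2  2  2  2  2  2  2  2
 Q  0  0  1  2  2  3  3  3  3  3  3  3  3  3
 T  0  0  1  2  3  3  3  4  4  4  4  4  4  4
 U  0  1  1  2  3  3  3  4  4  4  4  4  5  5
 X  0  1  1  2  3  3  4  4  4  4  4  5  5  5
 T  0  1  2  2  3  3  4  5  5  5  5  5  5  5
 X  0  1  2  2  3  3  4  5  5  5  5  6  6  6
 X  0  1  2  2  3  3  4  5  5  5  5  6  6  6
 U  0  1  2  2  3  3  4  5  5  5  5  6  7  7
 U  0  1  2  2  3  3  4  5  5  5  5  6  7  8
dp[11][13] = 8. One LCS (by backtracking along matches): TTQTTXUU.

8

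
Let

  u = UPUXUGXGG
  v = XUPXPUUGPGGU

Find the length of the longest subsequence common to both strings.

7

Pick U at u[1]=v[2] → P at u[2]=v[5] → U at u[3]=v[6] → U at u[5]=v[7] → G at u[6]=v[8] → G at u[8]=v[10] → G at u[9]=v[11]; all 7 characters appear in both, in order, and the DP table's final entry dp[9][12] is also 7, so no common subsequence is longer.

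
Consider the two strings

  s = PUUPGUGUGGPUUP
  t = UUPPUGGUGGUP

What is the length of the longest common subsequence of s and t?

10

One common subsequence of length 10: U [2,1]; then U [3,2]; then P [4,4]; then G [5,6]; then G [7,7]; then U [8,8]; then G [9,9]; then G [10,10]; then U [13,11]; then P [14,12]. dp[14][12] = 10 confirms this is the maximum.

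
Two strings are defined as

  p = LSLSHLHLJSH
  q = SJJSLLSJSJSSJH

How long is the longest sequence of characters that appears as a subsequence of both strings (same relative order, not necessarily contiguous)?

7

One common subsequence of length 7: S [2,1]; then S [4,4]; then L [6,5]; then L [8,6]; then J [9,10]; then S [10,12]; then H [11,14], and the DP table's final entry dp[11][14] is also 7, so no common subsequence is longer.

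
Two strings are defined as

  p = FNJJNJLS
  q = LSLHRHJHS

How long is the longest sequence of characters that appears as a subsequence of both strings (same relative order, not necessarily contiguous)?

Pick J [3,7], S [8,9]; all 2 characters appear in both, in order. dp[8][9] = 2 confirms this is the maximum.

2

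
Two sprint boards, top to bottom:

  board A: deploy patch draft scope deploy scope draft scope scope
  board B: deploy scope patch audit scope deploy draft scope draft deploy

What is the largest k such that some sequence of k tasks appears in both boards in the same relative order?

Taking deploy [1,1], then patch [2,3], then scope [4,5], then deploy [5,6], then scope [6,8], then draft [7,9] gives a common subsequence of length 6. Since dp[9][10] = 6, nothing longer is possible.

6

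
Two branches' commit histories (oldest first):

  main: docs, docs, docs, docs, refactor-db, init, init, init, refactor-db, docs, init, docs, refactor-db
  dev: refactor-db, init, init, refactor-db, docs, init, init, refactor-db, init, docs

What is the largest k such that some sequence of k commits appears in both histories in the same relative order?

Taking refactor-db (main #5, dev #1), then init (main #6, dev #3), then init (main #7, dev #6), then init (main #8, dev #7), then refactor-db (main #9, dev #8), then init (main #11, dev #9), then docs (main #12, dev #10) gives a common subsequence of length 7, and the DP table's final entry dp[13][10] is also 7, so no common subsequence is longer.

7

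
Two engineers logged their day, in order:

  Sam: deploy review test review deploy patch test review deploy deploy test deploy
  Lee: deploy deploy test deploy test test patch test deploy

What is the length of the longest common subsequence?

6

One common subsequence of length 6: deploy [1,2], test [3,3], deploy [5,4], patch [6,7], test [11,8], deploy [12,9]. Since dp[12][9] = 6, nothing longer is possible.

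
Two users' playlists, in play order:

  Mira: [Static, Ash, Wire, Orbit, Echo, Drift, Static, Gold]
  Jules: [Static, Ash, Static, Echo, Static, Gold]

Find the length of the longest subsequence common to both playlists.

5

One common subsequence of length 5: Static (Mira #1, Jules #1) → Ash (Mira #2, Jules #2) → Echo (Mira #5, Jules #4) → Static (Mira #7, Jules #5) → Gold (Mira #8, Jules #6). dp[8][6] = 5 confirms this is the maximum.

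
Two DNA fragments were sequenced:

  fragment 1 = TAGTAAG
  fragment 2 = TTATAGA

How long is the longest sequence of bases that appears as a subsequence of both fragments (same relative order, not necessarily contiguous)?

5

Pick T [1,2], then A [2,3], then T [4,4], then A [5,5], then A [6,7]; all 5 bases appear in both, in order, and the DP table's final entry dp[7][7] is also 5, so no common subsequence is longer.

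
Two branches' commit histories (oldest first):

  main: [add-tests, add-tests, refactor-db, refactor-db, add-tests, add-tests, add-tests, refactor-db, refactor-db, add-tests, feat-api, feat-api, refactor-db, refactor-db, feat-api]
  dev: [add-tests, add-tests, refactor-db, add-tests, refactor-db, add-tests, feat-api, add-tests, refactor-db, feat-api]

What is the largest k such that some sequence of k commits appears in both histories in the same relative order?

9

One common subsequence of length 9: add-tests [1,1], add-tests [2,2], refactor-db [4,3], add-tests [7,4], refactor-db [9,5], add-tests [10,6], feat-api [11,7], refactor-db [14,9], feat-api [15,10], and the DP table's final entry dp[15][10] is also 9, so no common subsequence is longer.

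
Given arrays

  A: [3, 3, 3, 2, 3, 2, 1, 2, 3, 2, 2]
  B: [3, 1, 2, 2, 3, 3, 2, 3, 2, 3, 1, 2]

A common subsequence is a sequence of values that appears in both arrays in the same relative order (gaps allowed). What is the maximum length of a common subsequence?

Let dp[i][j] be the LCS length of the first i values of A and the first j values of B. dp[i][j] = dp[i-1][j-1]+1 when the i-th and j-th values match, else max(dp[i-1][j], dp[i][j-1]).
    ·  3  1  2  2  3  3  2  3  2  3  1  2
 ·  0  0  0  0  0  0  0  0  0  0  0  0  0
 3  0  1  1  1  1  1  1  1  1  1  1  1  1
 3  0  1  1  1  1  2  2  2  2  2  2  2  2
 3  0  1  1  1  1  2  3  3  3  3  3  3  3
 2  0  1  1  2  2  2  3  4  4  4  4  4  4
 3  0  1  1  2  2  3  3  4  5  5  5  5  5
 2  0  1  1  2  3  3  3  4  5  6  6  6  6
 1  0  1  2  2  3  3  3  4  5  6  6  7  7
 2  0  1  2  3  3  3  3  4  5  6  6  7  8
 3  0  1  2  3  3  4  4  4  5  6  7  7  8
 2  0  1  2  3  4  4  4  5  5  6  7  7  8
 2  0  1  2  3  4  4  4  5  5  6  7  7  8
dp[11][12] = 8. One LCS (by backtracking along matches): 3, 3, 3, 2, 3, 2, 1, 2.

8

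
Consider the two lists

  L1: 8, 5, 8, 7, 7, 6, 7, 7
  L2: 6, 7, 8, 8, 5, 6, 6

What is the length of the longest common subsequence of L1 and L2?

3

Pick 8 (L1 #1, L2 #4); then 5 (L1 #2, L2 #5); then 6 (L1 #6, L2 #7); all 3 values appear in both, in order. The LCS DP gives dp[8][7] = 3, so this is optimal.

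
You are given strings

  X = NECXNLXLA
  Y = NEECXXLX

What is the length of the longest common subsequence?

Taking N at X[1]=Y[1], then E at X[2]=Y[3], then C at X[3]=Y[4], then X at X[4]=Y[6], then L at X[6]=Y[7], then X at X[7]=Y[8] gives a common subsequence of length 6, and the DP table's final entry dp[9][8] is also 6, so no common subsequence is longer.

6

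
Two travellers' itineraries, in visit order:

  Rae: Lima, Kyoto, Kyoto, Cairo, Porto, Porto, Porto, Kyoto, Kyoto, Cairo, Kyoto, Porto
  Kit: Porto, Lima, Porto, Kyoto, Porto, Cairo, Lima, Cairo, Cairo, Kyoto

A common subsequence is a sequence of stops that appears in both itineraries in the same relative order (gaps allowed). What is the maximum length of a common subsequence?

5

One common subsequence of length 5: Lima at Rae[1]=Kit[2], then Kyoto at Rae[2]=Kit[4], then Cairo at Rae[4]=Kit[8], then Cairo at Rae[10]=Kit[9], then Kyoto at Rae[11]=Kit[10]. Since dp[12][10] = 5, nothing longer is possible.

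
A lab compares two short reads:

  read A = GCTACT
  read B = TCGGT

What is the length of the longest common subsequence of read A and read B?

3

Taking T at read A[3]=read B[1], then C at read A[5]=read B[2], then T at read A[6]=read B[5] gives a common subsequence of length 3. dp[6][5] = 3 confirms this is the maximum.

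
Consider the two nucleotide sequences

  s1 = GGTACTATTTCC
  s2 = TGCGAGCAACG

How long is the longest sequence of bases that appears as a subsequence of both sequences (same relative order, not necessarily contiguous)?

Let dp[i][j] be the LCS length of the first i bases of s1 and the first j bases of s2. dp[i][j] = dp[i-1][j-1]+1 when the i-th and j-th bases match, else max(dp[i-1][j], dp[i][j-1]).
    ·  T  G  C  G  A  G  C  A  A  C  G
 ·  0  0  0  0  0  0  0  0  0  0  0  0
 G  0  0  1  1  1  1  1  1  1  1  1  1
 G  0  0  1  1  2  2  2  2  2  2  2  2
 T  0  1  1  1  2  2  2  2  2  2  2  2
 A  0  1  1  1  2  3  3  3  3  3  3  3
 C  0  1  1  2  2  3  3  4  4  4  4  4
 T  0  1  1  2  2  3  3  4  4  4  4  4
 A  0  1  1  2  2  3  3  4  5  5  5  5
 T  0  1  1  2  2  3  3  4  5  5  5  5
 T  0  1  1  2  2  3  3  4  5  5  5  5
 T  0  1  1  2  2  3  3  4  5  5  5  5
 C  0  1  1  2  2  3  3  4  5  5  6  6
 C  0  1  1  2  2  3  3  4  5  5  6  6
dp[12][11] = 6. One LCS (by backtracking along matches): GGACAC.

6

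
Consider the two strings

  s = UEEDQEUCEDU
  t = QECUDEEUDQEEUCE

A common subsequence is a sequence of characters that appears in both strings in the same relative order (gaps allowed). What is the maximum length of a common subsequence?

One common subsequence of length 9: U [1,4] → E [2,6] → E [3,7] → D [4,9] → Q [5,10] → E [6,12] → U [7,13] → C [8,14] → E [9,15]. dp[11][15] = 9 confirms this is the maximum.

9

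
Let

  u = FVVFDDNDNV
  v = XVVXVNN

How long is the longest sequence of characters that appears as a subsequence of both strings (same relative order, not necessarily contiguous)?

4

One common subsequence of length 4: V at u[2]=v[3], V at u[3]=v[5], N at u[7]=v[6], N at u[9]=v[7], and the DP table's final entry dp[10][7] is also 4, so no common subsequence is longer.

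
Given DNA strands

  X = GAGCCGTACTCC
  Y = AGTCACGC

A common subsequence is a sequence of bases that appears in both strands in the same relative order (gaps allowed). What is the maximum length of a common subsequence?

6

Taking A (X #2, Y #1), G (X #3, Y #2), C (X #4, Y #4), C (X #5, Y #6), G (X #6, Y #7), C (X #12, Y #8) gives a common subsequence of length 6, and the DP table's final entry dp[12][8] is also 6, so no common subsequence is longer.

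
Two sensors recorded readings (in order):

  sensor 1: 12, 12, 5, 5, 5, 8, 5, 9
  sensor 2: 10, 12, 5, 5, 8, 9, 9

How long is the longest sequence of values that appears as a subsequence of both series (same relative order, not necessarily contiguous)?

Taking 12 at sensor 1[2]=sensor 2[2] → 5 at sensor 1[4]=sensor 2[3] → 5 at sensor 1[5]=sensor 2[4] → 8 at sensor 1[6]=sensor 2[5] → 9 at sensor 1[8]=sensor 2[7] gives a common subsequence of length 5, and the DP table's final entry dp[8][7] is also 5, so no common subsequence is longer.

5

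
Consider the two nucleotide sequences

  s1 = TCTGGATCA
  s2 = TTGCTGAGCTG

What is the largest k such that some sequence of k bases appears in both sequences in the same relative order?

6

Taking T (s1 #1, s2 #2); then C (s1 #2, s2 #4); then T (s1 #3, s2 #5); then G (s1 #4, s2 #6); then G (s1 #5, s2 #8); then T (s1 #7, s2 #10) gives a common subsequence of length 6. dp[9][11] = 6 confirms this is the maximum.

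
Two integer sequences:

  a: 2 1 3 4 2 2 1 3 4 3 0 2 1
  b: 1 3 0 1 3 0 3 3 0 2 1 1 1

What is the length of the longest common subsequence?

8

Taking 1 at a[2]=b[1] → 3 at a[3]=b[2] → 1 at a[7]=b[4] → 3 at a[8]=b[7] → 3 at a[10]=b[8] → 0 at a[11]=b[9] → 2 at a[12]=b[10] → 1 at a[13]=b[13] gives a common subsequence of length 8. dp[13][13] = 8 confirms this is the maximum.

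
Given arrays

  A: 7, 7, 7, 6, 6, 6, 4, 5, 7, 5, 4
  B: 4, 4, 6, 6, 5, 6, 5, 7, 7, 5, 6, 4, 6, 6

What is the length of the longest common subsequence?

7

Taking 6 at A[4]=B[3], then 6 at A[5]=B[4], then 6 at A[6]=B[6], then 5 at A[8]=B[7], then 7 at A[9]=B[9], then 5 at A[10]=B[10], then 4 at A[11]=B[12] gives a common subsequence of length 7. The LCS DP gives dp[11][14] = 7, so this is optimal.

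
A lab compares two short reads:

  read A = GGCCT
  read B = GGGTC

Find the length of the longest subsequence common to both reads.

3

Taking G (read A #1, read B #2) → G (read A #2, read B #3) → C (read A #4, read B #5) gives a common subsequence of length 3. The LCS DP gives dp[5][5] = 3, so this is optimal.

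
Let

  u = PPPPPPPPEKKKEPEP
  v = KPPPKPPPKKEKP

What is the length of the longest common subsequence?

Taking P (u #1, v #2) → P (u #2, v #3) → P (u #3, v #4) → P (u #6, v #6) → P (u #7, v #7) → P (u #8, v #8) → K (u #10, v #9) → K (u #11, v #10) → K (u #12, v #12) → P (u #16, v #13) gives a common subsequence of length 10, and the DP table's final entry dp[16][13] is also 10, so no common subsequence is longer.

10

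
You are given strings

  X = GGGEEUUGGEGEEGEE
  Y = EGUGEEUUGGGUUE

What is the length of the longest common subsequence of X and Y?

10

One common subsequence of length 10: G at X[1]=Y[2] → G at X[3]=Y[4] → E at X[4]=Y[5] → E at X[5]=Y[6] → U at X[6]=Y[7] → U at X[7]=Y[8] → G at X[8]=Y[9] → G at X[9]=Y[10] → G at X[11]=Y[11] → E at X[16]=Y[14], and the DP table's final entry dp[16][14] is also 10, so no common subsequence is longer.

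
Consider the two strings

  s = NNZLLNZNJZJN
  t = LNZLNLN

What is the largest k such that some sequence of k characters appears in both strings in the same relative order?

5

Let dp[i][j] be the LCS length of the first i characters of s and the first j characters of t. dp[i][j] = dp[i-1][j-1]+1 when the i-th and j-th characters match, else max(dp[i-1][j], dp[i][j-1]).
    ·  L  N  Z  L  N  L  N
 ·  0  0  0  0  0  0  0  0
 N  0  0  1  1  1  1  1  1
 N  0  0  1  1  1  2  2  2
 Z  0  0  1  2  2  2  2  2
 L  0  1  1  2  3  3  3  3
 L  0  1  1  2  3  3  4  4
 N  0  1  2  2  3  4  4  5
 Z  0  1  2  3  3  4  4  5
 N  0  1  2  3  3  4  4  5
 J  0  1  2  3  3  4  4  5
 Z  0  1  2  3  3  4  4  5
 J  0  1  2  3  3  4  4  5
 N  0  1  2  3  3  4  4  5
dp[12][7] = 5. One LCS (by backtracking along matches): NZLLN.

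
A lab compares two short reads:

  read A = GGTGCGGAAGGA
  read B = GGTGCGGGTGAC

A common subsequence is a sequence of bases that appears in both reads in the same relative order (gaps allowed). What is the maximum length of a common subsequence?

10

Taking G [1,1] → G [2,2] → T [3,3] → G [4,4] → C [5,5] → G [6,6] → G [7,7] → G [10,8] → G [11,10] → A [12,11] gives a common subsequence of length 10, and the DP table's final entry dp[12][12] is also 10, so no common subsequence is longer.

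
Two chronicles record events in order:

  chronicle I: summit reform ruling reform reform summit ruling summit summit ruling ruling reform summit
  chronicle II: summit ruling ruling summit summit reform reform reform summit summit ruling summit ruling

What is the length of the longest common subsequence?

One common subsequence of length 8: summit (chronicle I #1, chronicle II #5), then reform (chronicle I #2, chronicle II #6), then reform (chronicle I #4, chronicle II #7), then reform (chronicle I #5, chronicle II #8), then summit (chronicle I #6, chronicle II #10), then ruling (chronicle I #7, chronicle II #11), then summit (chronicle I #9, chronicle II #12), then ruling (chronicle I #11, chronicle II #13), and the DP table's final entry dp[13][13] is also 8, so no common subsequence is longer.

8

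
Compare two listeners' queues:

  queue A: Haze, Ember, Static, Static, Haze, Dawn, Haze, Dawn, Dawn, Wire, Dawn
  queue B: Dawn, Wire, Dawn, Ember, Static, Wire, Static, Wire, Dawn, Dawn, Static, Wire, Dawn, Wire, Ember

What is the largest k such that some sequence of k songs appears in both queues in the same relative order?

Pick Ember at queue A[2]=queue B[4], then Static at queue A[3]=queue B[5], then Static at queue A[4]=queue B[7], then Dawn at queue A[6]=queue B[9], then Dawn at queue A[8]=queue B[10], then Dawn at queue A[9]=queue B[13], then Wire at queue A[10]=queue B[14]; all 7 songs appear in both, in order. dp[11][15] = 7 confirms this is the maximum.

7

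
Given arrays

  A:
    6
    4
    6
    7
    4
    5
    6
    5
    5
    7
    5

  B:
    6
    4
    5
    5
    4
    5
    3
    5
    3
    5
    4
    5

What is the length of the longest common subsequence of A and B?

Let dp[i][j] be the LCS length of the first i values of A and the first j values of B. dp[i][j] = dp[i-1][j-1]+1 when the i-th and j-th values match, else max(dp[i-1][j], dp[i][j-1]).
    ·  6  4  5  5  4  5  3  5  3  5  4  5
 ·  0  0  0  0  0  0  0  0  0  0  0  0  0
 6  0  1  1  1  1  1  1  1  1  1  1  1  1
 4  0  1  2  2  2  2  2  2  2  2  2  2  2
 6  0  1  2  2  2  2  2  2  2  2  2  2  2
 7  0  1  2  2  2  2  2  2  2  2  2  2  2
 4  0  1  2  2  2  3  3  3  3  3  3  3  3
 5  0  1  2  3  3  3  4  4  4  4  4  4  4
 6  0  1  2  3  3  3  4  4  4  4  4  4  4
 5  0  1  2  3  4  4  4  4  5  5  5  5  5
 5  0  1  2  3  4  4  5  5  5  5  6  6  6
 7  0  1  2  3  4  4  5  5  5  5  6  6  6
 5  0  1  2  3  4  4  5  5  6  6  6  6  7
dp[11][12] = 7. One LCS (by backtracking along matches): 6, 4, 4, 5, 5, 5, 5.

7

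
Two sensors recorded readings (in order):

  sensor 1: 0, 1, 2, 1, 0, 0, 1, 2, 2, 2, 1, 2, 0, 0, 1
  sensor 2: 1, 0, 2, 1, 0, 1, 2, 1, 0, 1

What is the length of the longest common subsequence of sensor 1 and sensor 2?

9

Pick 0 at sensor 1[1]=sensor 2[2] → 2 at sensor 1[3]=sensor 2[3] → 1 at sensor 1[4]=sensor 2[4] → 0 at sensor 1[6]=sensor 2[5] → 1 at sensor 1[7]=sensor 2[6] → 2 at sensor 1[10]=sensor 2[7] → 1 at sensor 1[11]=sensor 2[8] → 0 at sensor 1[14]=sensor 2[9] → 1 at sensor 1[15]=sensor 2[10]; all 9 values appear in both, in order. The LCS DP gives dp[15][10] = 9, so this is optimal.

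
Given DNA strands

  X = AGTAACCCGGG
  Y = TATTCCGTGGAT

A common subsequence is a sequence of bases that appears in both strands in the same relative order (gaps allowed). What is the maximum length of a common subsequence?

7

Let dp[i][j] be the LCS length of the first i bases of X and the first j bases of Y. dp[i][j] = dp[i-1][j-1]+1 when the i-th and j-th bases match, else max(dp[i-1][j], dp[i][j-1]).
    ·  T  A  T  T  C  C  G  T  G  G  A  T
 ·  0  0  0  0  0  0  0  0  0  0  0  0  0
 A  0  0  1  1  1  1  1  1  1  1  1  1  1
 G  0  0  1  1  1  1  1  2  2  2  2  2  2
 T  0  1  1  2  2  2  2  2  3  3  3  3  3
 A  0  1  2  2  2  2  2  2  3  3  3  4  4
 A  0  1  2  2  2  2  2  2  3  3  3  4  4
 C  0  1  2  2  2  3  3  3  3  3  3  4  4
 C  0  1  2  2  2  3  4  4  4  4  4  4  4
 C  0  1  2  2  2  3  4  4  4  4  4  4  4
 G  0  1  2  2  2  3  4  5  5  5  5  5  5
 G  0  1  2  2  2  3  4  5  5  6  6  6  6
 G  0  1  2  2  2  3  4  5  5  6  7  7  7
dp[11][12] = 7. One LCS (by backtracking along matches): ATCCGGG.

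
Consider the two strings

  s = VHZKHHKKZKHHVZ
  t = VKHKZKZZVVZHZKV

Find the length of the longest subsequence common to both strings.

8

One common subsequence of length 8: V [1,1] → H [2,3] → Z [3,5] → K [4,6] → H [6,12] → Z [9,13] → K [10,14] → V [13,15]. dp[14][15] = 8 confirms this is the maximum.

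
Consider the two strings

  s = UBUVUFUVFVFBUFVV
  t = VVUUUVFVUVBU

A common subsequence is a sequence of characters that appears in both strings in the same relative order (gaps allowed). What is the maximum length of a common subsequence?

One common subsequence of length 8: U (s #1, t #4), then U (s #3, t #5), then V (s #4, t #6), then F (s #6, t #7), then U (s #7, t #9), then V (s #10, t #10), then B (s #12, t #11), then U (s #13, t #12). The LCS DP gives dp[16][12] = 8, so this is optimal.

8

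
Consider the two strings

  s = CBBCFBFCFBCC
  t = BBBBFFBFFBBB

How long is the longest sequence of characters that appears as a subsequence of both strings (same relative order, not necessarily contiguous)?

7

Pick B (s #2, t #3); then B (s #3, t #4); then F (s #5, t #6); then B (s #6, t #7); then F (s #7, t #8); then F (s #9, t #9); then B (s #10, t #12); all 7 characters appear in both, in order. Since dp[12][12] = 7, nothing longer is possible.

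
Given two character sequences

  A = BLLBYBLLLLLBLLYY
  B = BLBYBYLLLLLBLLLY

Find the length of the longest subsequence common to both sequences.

One common subsequence of length 14: B at A[1]=B[1], L at A[3]=B[2], B at A[4]=B[3], Y at A[5]=B[4], B at A[6]=B[5], L at A[7]=B[7], L at A[8]=B[8], L at A[9]=B[9], L at A[10]=B[10], L at A[11]=B[11], B at A[12]=B[12], L at A[13]=B[14], L at A[14]=B[15], Y at A[16]=B[16]. dp[16][16] = 14 confirms this is the maximum.

14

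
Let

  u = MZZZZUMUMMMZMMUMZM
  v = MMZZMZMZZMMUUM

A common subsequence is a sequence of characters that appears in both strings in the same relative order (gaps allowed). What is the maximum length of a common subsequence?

Taking M (u #1, v #2) → Z (u #2, v #3) → Z (u #3, v #4) → Z (u #4, v #6) → Z (u #5, v #8) → Z (u #12, v #9) → M (u #13, v #10) → M (u #14, v #11) → U (u #15, v #13) → M (u #18, v #14) gives a common subsequence of length 10, and the DP table's final entry dp[18][14] is also 10, so no common subsequence is longer.

10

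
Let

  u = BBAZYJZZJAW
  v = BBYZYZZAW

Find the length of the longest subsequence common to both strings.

Taking B [1,1], B [2,2], Z [4,4], Y [5,5], Z [7,6], Z [8,7], A [10,8], W [11,9] gives a common subsequence of length 8, and the DP table's final entry dp[11][9] is also 8, so no common subsequence is longer.

8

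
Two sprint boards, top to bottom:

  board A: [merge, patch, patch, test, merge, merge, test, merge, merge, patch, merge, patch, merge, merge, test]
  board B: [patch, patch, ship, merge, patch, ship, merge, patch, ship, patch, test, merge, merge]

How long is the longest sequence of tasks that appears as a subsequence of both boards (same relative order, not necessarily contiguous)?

Match patch [2,1], patch [3,2], merge [5,4], merge [9,7], patch [10,8], patch [12,10], merge [13,12], merge [14,13] — 8 tasks in the same relative order in both. Since dp[15][13] = 8, nothing longer is possible.

8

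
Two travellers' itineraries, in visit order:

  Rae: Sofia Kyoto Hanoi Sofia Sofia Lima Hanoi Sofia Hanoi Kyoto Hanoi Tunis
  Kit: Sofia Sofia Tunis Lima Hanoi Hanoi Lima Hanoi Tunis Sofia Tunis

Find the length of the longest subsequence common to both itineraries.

7

Taking Sofia (Rae #1, Kit #1); then Sofia (Rae #4, Kit #2); then Lima (Rae #6, Kit #4); then Hanoi (Rae #7, Kit #5); then Hanoi (Rae #9, Kit #6); then Hanoi (Rae #11, Kit #8); then Tunis (Rae #12, Kit #11) gives a common subsequence of length 7. The LCS DP gives dp[12][11] = 7, so this is optimal.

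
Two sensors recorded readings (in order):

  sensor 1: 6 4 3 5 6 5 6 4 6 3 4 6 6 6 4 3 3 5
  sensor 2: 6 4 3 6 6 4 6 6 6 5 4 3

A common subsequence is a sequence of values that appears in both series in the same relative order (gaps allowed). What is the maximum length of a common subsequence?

Pick 6 at sensor 1[1]=sensor 2[1]; then 4 at sensor 1[2]=sensor 2[2]; then 3 at sensor 1[3]=sensor 2[3]; then 6 at sensor 1[5]=sensor 2[4]; then 6 at sensor 1[7]=sensor 2[5]; then 4 at sensor 1[8]=sensor 2[6]; then 6 at sensor 1[9]=sensor 2[7]; then 6 at sensor 1[12]=sensor 2[8]; then 6 at sensor 1[13]=sensor 2[9]; then 4 at sensor 1[15]=sensor 2[11]; then 3 at sensor 1[17]=sensor 2[12]; all 11 values appear in both, in order. dp[18][12] = 11 confirms this is the maximum.

11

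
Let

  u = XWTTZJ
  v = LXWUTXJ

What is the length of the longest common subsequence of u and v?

4

Let dp[i][j] be the LCS length of the first i characters of u and the first j characters of v. dp[i][j] = dp[i-1][j-1]+1 when the i-th and j-th characters match, else max(dp[i-1][j], dp[i][j-1]).
    ·  L  X  W  U  T  X  J
 ·  0  0  0  0  0  0  0  0
 X  0  0  1  1  1  1  1  1
 W  0  0  1  2  2  2  2  2
 T  0  0  1  2  2  3  3  3
 T  0  0  1  2  2  3  3  3
 Z  0  0  1  2  2  3  3  3
 J  0  0  1  2  2  3  3  4
dp[6][7] = 4. One LCS (by backtracking along matches): XWTJ.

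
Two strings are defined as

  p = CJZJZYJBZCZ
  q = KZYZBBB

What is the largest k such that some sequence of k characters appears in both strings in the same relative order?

3

Pick Z at p[3]=q[2], Z at p[5]=q[4], B at p[8]=q[7]; all 3 characters appear in both, in order. Since dp[11][7] = 3, nothing longer is possible.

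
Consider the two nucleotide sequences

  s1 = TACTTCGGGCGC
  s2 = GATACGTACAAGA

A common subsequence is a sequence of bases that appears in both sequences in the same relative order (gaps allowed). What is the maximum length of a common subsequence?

6

One common subsequence of length 6: T [1,3], then A [2,4], then C [3,5], then T [4,7], then C [6,9], then G [7,12], and the DP table's final entry dp[12][13] is also 6, so no common subsequence is longer.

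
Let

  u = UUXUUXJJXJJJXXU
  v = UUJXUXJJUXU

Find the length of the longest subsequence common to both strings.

Pick U at u[1]=v[1]; then U at u[2]=v[2]; then X at u[3]=v[4]; then U at u[5]=v[5]; then X at u[6]=v[6]; then J at u[7]=v[7]; then J at u[8]=v[8]; then X at u[14]=v[10]; then U at u[15]=v[11]; all 9 characters appear in both, in order, and the DP table's final entry dp[15][11] is also 9, so no common subsequence is longer.

9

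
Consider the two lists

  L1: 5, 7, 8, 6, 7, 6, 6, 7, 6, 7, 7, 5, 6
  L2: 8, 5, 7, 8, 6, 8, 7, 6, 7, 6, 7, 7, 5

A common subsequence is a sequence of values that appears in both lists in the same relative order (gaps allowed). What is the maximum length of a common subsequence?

One common subsequence of length 11: 5 [1,2], 7 [2,3], 8 [3,4], 6 [4,5], 7 [5,7], 6 [7,8], 7 [8,9], 6 [9,10], 7 [10,11], 7 [11,12], 5 [12,13], and the DP table's final entry dp[13][13] is also 11, so no common subsequence is longer.

11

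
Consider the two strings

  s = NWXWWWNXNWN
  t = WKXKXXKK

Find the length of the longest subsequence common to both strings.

One common subsequence of length 3: W at s[2]=t[1] → X at s[3]=t[5] → X at s[8]=t[6]. Since dp[11][8] = 3, nothing longer is possible.

3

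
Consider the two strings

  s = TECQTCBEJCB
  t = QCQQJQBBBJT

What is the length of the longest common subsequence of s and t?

4

Match C (s #3, t #2), then Q (s #4, t #6), then B (s #7, t #9), then J (s #9, t #10) — 4 characters in the same relative order in both. The LCS DP gives dp[11][11] = 4, so this is optimal.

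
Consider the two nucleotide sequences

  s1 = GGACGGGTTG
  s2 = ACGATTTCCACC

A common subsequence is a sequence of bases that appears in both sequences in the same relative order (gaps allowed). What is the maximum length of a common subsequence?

Taking A (s1 #3, s2 #1), then C (s1 #4, s2 #2), then G (s1 #5, s2 #3), then T (s1 #8, s2 #6), then T (s1 #9, s2 #7) gives a common subsequence of length 5, and the DP table's final entry dp[10][12] is also 5, so no common subsequence is longer.

5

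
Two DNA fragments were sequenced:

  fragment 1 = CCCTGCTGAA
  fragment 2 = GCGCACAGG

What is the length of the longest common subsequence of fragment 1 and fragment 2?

5

Pick C (fragment 1 #1, fragment 2 #2), then C (fragment 1 #2, fragment 2 #4), then C (fragment 1 #3, fragment 2 #6), then G (fragment 1 #5, fragment 2 #8), then G (fragment 1 #8, fragment 2 #9); all 5 bases appear in both, in order, and the DP table's final entry dp[10][9] is also 5, so no common subsequence is longer.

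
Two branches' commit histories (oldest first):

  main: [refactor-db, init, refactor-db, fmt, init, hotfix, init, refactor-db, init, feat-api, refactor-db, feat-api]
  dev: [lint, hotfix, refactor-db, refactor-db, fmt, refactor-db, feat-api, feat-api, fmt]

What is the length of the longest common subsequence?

Match refactor-db at main[1]=dev[3]; then refactor-db at main[3]=dev[4]; then fmt at main[4]=dev[5]; then refactor-db at main[8]=dev[6]; then feat-api at main[10]=dev[7]; then feat-api at main[12]=dev[8] — 6 commits in the same relative order in both. Since dp[12][9] = 6, nothing longer is possible.

6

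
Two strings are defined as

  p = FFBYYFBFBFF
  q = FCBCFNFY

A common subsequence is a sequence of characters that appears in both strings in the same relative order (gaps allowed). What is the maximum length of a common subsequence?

One common subsequence of length 4: F [1,1], B [3,3], F [6,5], F [8,7], and the DP table's final entry dp[11][8] is also 4, so no common subsequence is longer.

4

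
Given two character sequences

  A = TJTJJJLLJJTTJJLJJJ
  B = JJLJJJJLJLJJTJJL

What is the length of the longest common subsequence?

12

Taking J (A #2, B #4) → J (A #4, B #5) → J (A #5, B #6) → J (A #6, B #7) → L (A #7, B #8) → L (A #8, B #10) → J (A #9, B #11) → J (A #10, B #12) → T (A #12, B #13) → J (A #13, B #14) → J (A #14, B #15) → L (A #15, B #16) gives a common subsequence of length 12. The LCS DP gives dp[18][16] = 12, so this is optimal.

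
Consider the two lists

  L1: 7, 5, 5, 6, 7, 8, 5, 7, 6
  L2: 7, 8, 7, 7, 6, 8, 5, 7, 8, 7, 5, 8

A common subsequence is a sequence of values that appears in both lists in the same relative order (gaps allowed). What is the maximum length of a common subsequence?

5

Let dp[i][j] be the LCS length of the first i values of L1 and the first j values of L2. dp[i][j] = dp[i-1][j-1]+1 when the i-th and j-th values match, else max(dp[i-1][j], dp[i][j-1]).
    ·  7  8  7  7  6  8  5  7  8  7  5  8
 ·  0  0  0  0  0  0  0  0  0  0  0  0  0
 7  0  1  1  1  1  1  1  1  1  1  1  1  1
 5  0  1  1  1  1  1  1  2  2  2  2  2  2
 5  0  1  1  1  1  1  1  2  2  2  2  3  3
 6  0  1  1  1  1  2  2  2  2  2  2  3  3
 7  0  1  1  2  2  2  2  2  3  3  3  3  3
 8  0  1  2  2  2  2  3  3  3  4  4  4  4
 5  0  1  2  2  2  2  3  4  4  4  4  5  5
 7  0  1  2  3  3  3  3  4  5  5  5  5  5
 6  0  1  2  3  3  4  4  4  5  5  5  5  5
dp[9][12] = 5. One LCS (by backtracking along matches): 7, 5, 7, 8, 5.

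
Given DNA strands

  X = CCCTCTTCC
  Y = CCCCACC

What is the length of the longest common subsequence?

6

Let dp[i][j] be the LCS length of the first i bases of X and the first j bases of Y. dp[i][j] = dp[i-1][j-1]+1 when the i-th and j-th bases match, else max(dp[i-1][j], dp[i][j-1]).
    ·  C  C  C  C  A  C  C
 ·  0  0  0  0  0  0  0  0
 C  0  1  1  1  1  1  1  1
 C  0  1  2  2  2  2  2  2
 C  0  1  2  3  3  3  3  3
 T  0  1  2  3  3  3  3  3
 C  0  1  2  3  4  4  4  4
 T  0  1  2  3  4  4  4  4
 T  0  1  2  3  4  4  4  4
 C  0  1  2  3  4  4  5  5
 C  0  1  2  3  4  4  5  6
dp[9][7] = 6. One LCS (by backtracking along matches): CCCCCC.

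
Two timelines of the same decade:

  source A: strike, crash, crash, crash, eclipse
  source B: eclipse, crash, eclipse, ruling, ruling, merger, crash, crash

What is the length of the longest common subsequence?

One common subsequence of length 3: crash (source A #2, source B #2); then crash (source A #3, source B #7); then crash (source A #4, source B #8). dp[5][8] = 3 confirms this is the maximum.

3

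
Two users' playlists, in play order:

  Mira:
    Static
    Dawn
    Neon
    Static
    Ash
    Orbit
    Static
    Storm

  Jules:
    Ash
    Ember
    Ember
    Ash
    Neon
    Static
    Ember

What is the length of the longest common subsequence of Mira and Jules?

2

Match Neon [3,5], Static [4,6] — 2 songs in the same relative order in both. Since dp[8][7] = 2, nothing longer is possible.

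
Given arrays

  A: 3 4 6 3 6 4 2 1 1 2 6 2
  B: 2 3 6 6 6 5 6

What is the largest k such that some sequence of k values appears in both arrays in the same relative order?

4

Pick 3 (A #1, B #2), 6 (A #3, B #4), 6 (A #5, B #5), 6 (A #11, B #7); all 4 values appear in both, in order. dp[12][7] = 4 confirms this is the maximum.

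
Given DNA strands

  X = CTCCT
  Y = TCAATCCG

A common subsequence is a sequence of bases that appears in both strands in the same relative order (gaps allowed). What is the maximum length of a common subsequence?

4

Taking C at X[1]=Y[2], T at X[2]=Y[5], C at X[3]=Y[6], C at X[4]=Y[7] gives a common subsequence of length 4, and the DP table's final entry dp[5][8] is also 4, so no common subsequence is longer.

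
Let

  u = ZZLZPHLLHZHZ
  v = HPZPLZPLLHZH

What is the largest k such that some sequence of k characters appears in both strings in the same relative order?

9

Let dp[i][j] be the LCS length of the first i characters of u and the first j characters of v. dp[i][j] = dp[i-1][j-1]+1 when the i-th and j-th characters match, else max(dp[i-1][j], dp[i][j-1]).
    ·  H  P  Z  P  L  Z  P  L  L  H  Z  H
 ·  0  0  0  0  0  0  0  0  0  0  0  0  0
 Z  0  0  0  1  1  1  1  1  1  1  1  1  1
 Z  0  0  0  1  1  1  2  2  2  2  2  2  2
 L  0  0  0  1  1  2  2  2  3  3  3  3  3
 Z  0  0  0  1  1  2  3  3  3  3  3  4  4
 P  0  0  1  1  2  2  3  4  4  4  4  4  4
 H  0  1  1  1  2  2  3  4  4  4  5  5  5
 L  0  1  1  1  2  3  3  4  5  5  5  5  5
 L  0  1  1  1  2  3  3  4  5  6  6  6  6
 H  0  1  1  1  2  3  3  4  5  6  7  7  7
 Z  0  1  1  2  2  3  4  4  5  6  7  8  8
 H  0  1  1  2  2  3  4  4  5  6  7  8  9
 Z  0  1  1  2  2  3  4  4  5  6  7  8  9
dp[12][12] = 9. One LCS (by backtracking along matches): ZLZPLLHZH.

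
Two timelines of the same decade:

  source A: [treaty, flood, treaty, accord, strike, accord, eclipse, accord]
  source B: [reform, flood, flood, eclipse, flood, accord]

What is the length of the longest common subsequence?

Taking flood (source A #2, source B #3), then eclipse (source A #7, source B #4), then accord (source A #8, source B #6) gives a common subsequence of length 3. The LCS DP gives dp[8][6] = 3, so this is optimal.

3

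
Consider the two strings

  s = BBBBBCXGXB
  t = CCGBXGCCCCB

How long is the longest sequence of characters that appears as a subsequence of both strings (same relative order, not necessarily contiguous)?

Match B at s[5]=t[4]; then X at s[7]=t[5]; then G at s[8]=t[6]; then B at s[10]=t[11] — 4 characters in the same relative order in both, and the DP table's final entry dp[10][11] is also 4, so no common subsequence is longer.

4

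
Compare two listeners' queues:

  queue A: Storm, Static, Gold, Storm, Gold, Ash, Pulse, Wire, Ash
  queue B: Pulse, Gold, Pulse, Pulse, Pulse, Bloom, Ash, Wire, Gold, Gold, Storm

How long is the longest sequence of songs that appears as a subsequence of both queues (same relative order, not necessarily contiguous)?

Pick Gold at queue A[3]=queue B[2] → Ash at queue A[6]=queue B[7] → Wire at queue A[8]=queue B[8]; all 3 songs appear in both, in order. dp[9][11] = 3 confirms this is the maximum.

3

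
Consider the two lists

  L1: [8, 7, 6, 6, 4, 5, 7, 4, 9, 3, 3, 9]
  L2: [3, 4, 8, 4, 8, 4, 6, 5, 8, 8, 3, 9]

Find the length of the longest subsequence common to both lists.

Taking 8 at L1[1]=L2[5], then 6 at L1[4]=L2[7], then 5 at L1[6]=L2[8], then 3 at L1[11]=L2[11], then 9 at L1[12]=L2[12] gives a common subsequence of length 5, and the DP table's final entry dp[12][12] is also 5, so no common subsequence is longer.

5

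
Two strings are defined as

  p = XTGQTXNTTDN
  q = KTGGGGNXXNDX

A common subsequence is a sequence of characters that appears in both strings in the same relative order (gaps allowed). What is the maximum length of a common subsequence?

5

Let dp[i][j] be the LCS length of the first i characters of p and the first j characters of q. dp[i][j] = dp[i-1][j-1]+1 when the i-th and j-th characters match, else max(dp[i-1][j], dp[i][j-1]).
    ·  K  T  G  G  G  G  N  X  X  N  D  X
 ·  0  0  0  0  0  0  0  0  0  0  0  0  0
 X  0  0  0  0  0  0  0  0  1  1  1  1  1
 T  0  0  1  1  1  1  1  1  1  1  1  1  1
 G  0  0  1  2  2  2  2  2  2  2  2  2  2
 Q  0  0  1  2  2  2  2  2  2  2  2  2  2
 T  0  0  1  2  2  2  2  2  2  2  2  2  2
 X  0  0  1  2  2  2  2  2  3  3  3  3  3
 N  0  0  1  2  2  2  2  3  3  3  4  4  4
 T  0  0  1  2  2  2  2  3  3  3  4  4  4
 T  0  0  1  2  2  2  2  3  3  3  4  4  4
 D  0  0  1  2  2  2  2  3  3  3  4  5  5
 N  0  0  1  2  2  2  2  3  3  3  4  5  5
dp[11][12] = 5. One LCS (by backtracking along matches): TGXND.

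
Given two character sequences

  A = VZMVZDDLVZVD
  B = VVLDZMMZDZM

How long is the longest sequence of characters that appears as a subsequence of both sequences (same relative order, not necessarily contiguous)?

Match V (A #1, B #2), Z (A #2, B #5), M (A #3, B #7), Z (A #5, B #8), D (A #7, B #9), Z (A #10, B #10) — 6 characters in the same relative order in both. dp[12][11] = 6 confirms this is the maximum.

6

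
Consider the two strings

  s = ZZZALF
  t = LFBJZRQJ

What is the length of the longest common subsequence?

Let dp[i][j] be the LCS length of the first i characters of s and the first j characters of t. dp[i][j] = dp[i-1][j-1]+1 when the i-th and j-th characters match, else max(dp[i-1][j], dp[i][j-1]).
    ·  L  F  B  J  Z  R  Q  J
 ·  0  0  0  0  0  0  0  0  0
 Z  0  0  0  0  0  1  1  1  1
 Z  0  0  0  0  0  1  1  1  1
 Z  0  0  0  0  0  1  1  1  1
 A  0  0  0  0  0  1  1  1  1
 L  0  1  1  1  1  1  1  1  1
 F  0  1  2  2  2  2  2  2  2
dp[6][8] = 2. One LCS (by backtracking along matches): LF.

2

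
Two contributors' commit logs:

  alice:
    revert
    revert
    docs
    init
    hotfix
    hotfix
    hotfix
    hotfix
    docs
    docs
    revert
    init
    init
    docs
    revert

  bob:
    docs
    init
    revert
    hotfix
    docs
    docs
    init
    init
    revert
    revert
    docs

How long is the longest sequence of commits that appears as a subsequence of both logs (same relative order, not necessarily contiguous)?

8

Taking docs [3,1] → init [4,2] → hotfix [8,4] → docs [9,5] → docs [10,6] → init [12,7] → init [13,8] → docs [14,11] gives a common subsequence of length 8. dp[15][11] = 8 confirms this is the maximum.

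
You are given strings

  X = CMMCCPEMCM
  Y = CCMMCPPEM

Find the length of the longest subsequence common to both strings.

7

Pick C (X #1, Y #2), then M (X #2, Y #3), then M (X #3, Y #4), then C (X #4, Y #5), then P (X #6, Y #7), then E (X #7, Y #8), then M (X #10, Y #9); all 7 characters appear in both, in order, and the DP table's final entry dp[10][9] is also 7, so no common subsequence is longer.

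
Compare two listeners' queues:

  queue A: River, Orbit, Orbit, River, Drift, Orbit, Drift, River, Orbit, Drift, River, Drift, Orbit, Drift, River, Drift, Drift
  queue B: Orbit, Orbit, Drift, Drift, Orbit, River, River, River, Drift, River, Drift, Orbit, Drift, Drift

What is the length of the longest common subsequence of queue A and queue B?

Pick Orbit (queue A #2, queue B #1) → Orbit (queue A #3, queue B #2) → Drift (queue A #5, queue B #4) → Orbit (queue A #6, queue B #5) → River (queue A #8, queue B #8) → Drift (queue A #10, queue B #9) → River (queue A #11, queue B #10) → Drift (queue A #12, queue B #11) → Orbit (queue A #13, queue B #12) → Drift (queue A #16, queue B #13) → Drift (queue A #17, queue B #14); all 11 songs appear in both, in order. dp[17][14] = 11 confirms this is the maximum.

11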